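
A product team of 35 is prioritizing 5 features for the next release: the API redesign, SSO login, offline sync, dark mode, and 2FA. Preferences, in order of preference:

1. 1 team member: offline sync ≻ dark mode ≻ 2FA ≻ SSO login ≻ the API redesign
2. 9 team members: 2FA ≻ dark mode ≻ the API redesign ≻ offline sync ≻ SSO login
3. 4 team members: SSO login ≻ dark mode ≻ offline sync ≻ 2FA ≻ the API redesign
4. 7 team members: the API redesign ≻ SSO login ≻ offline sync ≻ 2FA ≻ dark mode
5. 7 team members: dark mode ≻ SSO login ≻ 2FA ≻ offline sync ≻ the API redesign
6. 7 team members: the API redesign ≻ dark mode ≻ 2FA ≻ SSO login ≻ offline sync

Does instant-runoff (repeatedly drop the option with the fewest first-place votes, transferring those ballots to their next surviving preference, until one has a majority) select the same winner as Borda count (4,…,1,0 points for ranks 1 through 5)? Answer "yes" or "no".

Instant-runoff — R1 the API redesign 14, SSO login 4, offline sync 1, dark mode 7, 2FA 9 (offline sync out); R2 the API redesign 14, SSO login 4, dark mode 8, 2FA 9 (SSO login out); R3 the API redesign 14, dark mode 12, 2FA 9 (2FA out); R4 the API redesign 14, dark mode 21 (dark mode winner). Winner: dark mode.
Borda — scores: the API redesign 74, SSO login 66, offline sync 42, dark mode 91, 2FA 77. Winner: dark mode.
The two methods agree.

yes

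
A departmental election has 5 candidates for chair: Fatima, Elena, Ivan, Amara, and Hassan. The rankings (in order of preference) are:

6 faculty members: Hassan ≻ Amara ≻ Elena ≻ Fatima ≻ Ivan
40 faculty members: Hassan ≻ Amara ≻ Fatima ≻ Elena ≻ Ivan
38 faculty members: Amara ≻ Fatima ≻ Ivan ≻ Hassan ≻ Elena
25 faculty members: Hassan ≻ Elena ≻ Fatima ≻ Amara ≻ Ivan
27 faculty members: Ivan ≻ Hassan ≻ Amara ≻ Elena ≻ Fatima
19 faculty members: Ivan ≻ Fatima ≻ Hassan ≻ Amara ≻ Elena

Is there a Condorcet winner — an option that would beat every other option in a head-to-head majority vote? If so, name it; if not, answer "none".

Checking pairwise contests:
Amara beats Fatima 111–44.
Fatima beats Elena 97–58.
Fatima beats Ivan 109–46.
Hassan beats Amara 117–38.
Ivan beats Hassan 84–71.
Every option loses at least one head-to-head, so there is no Condorcet winner.

none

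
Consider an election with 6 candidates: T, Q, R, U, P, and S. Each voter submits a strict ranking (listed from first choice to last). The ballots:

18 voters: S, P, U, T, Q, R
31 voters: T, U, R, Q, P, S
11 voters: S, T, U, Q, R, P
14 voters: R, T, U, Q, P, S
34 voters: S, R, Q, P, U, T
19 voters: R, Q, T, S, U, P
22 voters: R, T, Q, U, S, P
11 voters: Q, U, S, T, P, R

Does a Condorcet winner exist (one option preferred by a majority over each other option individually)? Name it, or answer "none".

R

R vs T: 89–71 for R.
R vs Q: 120–40 for R.
R vs U: 89–71 for R.
R vs P: 131–29 for R.
R vs S: 86–74 for R.
R beats every other option head-to-head.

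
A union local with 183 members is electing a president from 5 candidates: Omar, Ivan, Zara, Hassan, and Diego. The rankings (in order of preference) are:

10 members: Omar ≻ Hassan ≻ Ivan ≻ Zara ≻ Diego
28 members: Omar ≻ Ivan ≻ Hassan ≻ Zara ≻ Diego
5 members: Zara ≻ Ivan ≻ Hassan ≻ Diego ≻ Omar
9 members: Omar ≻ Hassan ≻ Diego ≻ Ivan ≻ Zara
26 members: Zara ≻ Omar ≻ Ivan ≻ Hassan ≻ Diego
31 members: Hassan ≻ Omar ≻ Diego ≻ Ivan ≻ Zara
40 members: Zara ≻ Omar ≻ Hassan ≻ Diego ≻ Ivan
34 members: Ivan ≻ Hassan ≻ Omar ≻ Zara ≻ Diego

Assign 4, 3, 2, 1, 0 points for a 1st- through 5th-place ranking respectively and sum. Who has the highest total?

Omar

Omar: 10·4 + 28·4 + 5·0 + 9·4 + 26·3 + 31·3 + 40·3 + 34·2 = 547
Ivan: 10·2 + 28·3 + 5·3 + 9·1 + 26·2 + 31·1 + 40·0 + 34·4 = 347
Zara: 10·1 + 28·1 + 5·4 + 9·0 + 26·4 + 31·0 + 40·4 + 34·1 = 356
Hassan: 10·3 + 28·2 + 5·2 + 9·3 + 26·1 + 31·4 + 40·2 + 34·3 = 455
Diego: 10·0 + 28·0 + 5·1 + 9·2 + 26·0 + 31·2 + 40·1 + 34·0 = 125
Omar has the highest Borda score (547).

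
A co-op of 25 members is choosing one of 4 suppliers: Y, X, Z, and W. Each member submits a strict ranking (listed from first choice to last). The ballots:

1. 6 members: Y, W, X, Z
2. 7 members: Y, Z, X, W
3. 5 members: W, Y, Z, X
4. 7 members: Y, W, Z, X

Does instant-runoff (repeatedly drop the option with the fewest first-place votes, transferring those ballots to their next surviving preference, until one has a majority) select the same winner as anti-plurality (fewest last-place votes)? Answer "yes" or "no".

Instant-runoff — R1 Y 20, X 0, Z 0, W 5 (Y winner). Winner: Y.
Anti-plurality — last-place votes: Y 0, X 12, Z 6, W 7. Winner: Y.
The two methods agree.

yes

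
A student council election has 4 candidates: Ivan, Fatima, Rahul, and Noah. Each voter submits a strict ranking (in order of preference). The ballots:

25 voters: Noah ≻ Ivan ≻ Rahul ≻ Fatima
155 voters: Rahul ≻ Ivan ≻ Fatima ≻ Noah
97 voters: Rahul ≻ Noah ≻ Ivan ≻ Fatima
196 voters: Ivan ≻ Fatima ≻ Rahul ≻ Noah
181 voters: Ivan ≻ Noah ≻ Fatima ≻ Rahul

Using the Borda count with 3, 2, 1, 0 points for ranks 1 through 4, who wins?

Ivan: 25·2 + 155·2 + 97·1 + 196·3 + 181·3 = 1588
Fatima: 25·0 + 155·1 + 97·0 + 196·2 + 181·1 = 728
Rahul: 25·1 + 155·3 + 97·3 + 196·1 + 181·0 = 977
Noah: 25·3 + 155·0 + 97·2 + 196·0 + 181·2 = 631
Ivan has the highest Borda score (1588).

Ivan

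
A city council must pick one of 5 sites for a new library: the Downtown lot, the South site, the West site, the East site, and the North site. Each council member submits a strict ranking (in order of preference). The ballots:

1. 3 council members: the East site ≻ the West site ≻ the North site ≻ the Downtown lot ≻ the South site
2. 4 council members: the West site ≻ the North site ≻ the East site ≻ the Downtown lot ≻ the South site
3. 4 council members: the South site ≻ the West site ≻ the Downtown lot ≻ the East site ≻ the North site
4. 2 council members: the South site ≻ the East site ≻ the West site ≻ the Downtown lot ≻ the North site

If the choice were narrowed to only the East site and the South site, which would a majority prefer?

the East site

Voters preferring the East site to the South site: 7; preferring the South site to the East site: 6.
the East site wins the head-to-head.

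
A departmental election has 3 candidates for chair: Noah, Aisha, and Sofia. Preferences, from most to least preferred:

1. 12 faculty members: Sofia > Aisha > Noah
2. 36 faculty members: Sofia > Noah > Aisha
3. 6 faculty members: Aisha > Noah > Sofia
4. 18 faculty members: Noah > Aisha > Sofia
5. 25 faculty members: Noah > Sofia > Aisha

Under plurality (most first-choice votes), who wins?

First-place votes: Noah 43, Aisha 6, Sofia 48.
Sofia has the most first-place votes.

Sofia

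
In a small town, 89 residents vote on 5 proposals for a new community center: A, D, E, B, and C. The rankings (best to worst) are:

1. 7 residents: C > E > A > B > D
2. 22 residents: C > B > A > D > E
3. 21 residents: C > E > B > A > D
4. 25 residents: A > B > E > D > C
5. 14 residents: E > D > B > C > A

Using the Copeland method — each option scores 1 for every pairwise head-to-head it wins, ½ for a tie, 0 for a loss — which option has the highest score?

C

A: beats D and E; loses to B and C → score 2.
D: loses to A, E, B, and C → score 0.
E: beats D; loses to A, B, and C → score 1.
B: beats A, D, and E; loses to C → score 3.
C: beats A, D, E, and B → score 4.
C has the best pairwise record.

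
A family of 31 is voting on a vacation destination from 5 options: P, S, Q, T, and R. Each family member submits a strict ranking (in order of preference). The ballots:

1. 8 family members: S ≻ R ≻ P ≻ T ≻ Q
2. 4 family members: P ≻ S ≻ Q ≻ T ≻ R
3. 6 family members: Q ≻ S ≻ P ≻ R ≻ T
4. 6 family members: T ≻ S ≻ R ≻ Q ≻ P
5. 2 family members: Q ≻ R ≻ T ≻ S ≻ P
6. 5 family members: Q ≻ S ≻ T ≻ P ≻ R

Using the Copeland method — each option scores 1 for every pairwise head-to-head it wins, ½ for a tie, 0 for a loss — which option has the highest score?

S

P: beats T; loses to S, Q, and R → score 1.
S: beats P, Q, T, and R → score 4.
Q: beats P, T, and R; loses to S → score 3.
T: loses to P, S, Q, and R → score 0.
R: beats P and T; loses to S and Q → score 2.
S has the best pairwise record.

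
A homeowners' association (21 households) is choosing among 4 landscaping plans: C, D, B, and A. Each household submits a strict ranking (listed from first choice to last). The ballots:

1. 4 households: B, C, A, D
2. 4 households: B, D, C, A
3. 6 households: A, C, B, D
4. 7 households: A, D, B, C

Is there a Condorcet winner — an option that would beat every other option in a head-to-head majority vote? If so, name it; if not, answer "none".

A vs C: 13–8 for A.
A vs D: 17–4 for A.
A vs B: 13–8 for A.
A beats every other option head-to-head.

A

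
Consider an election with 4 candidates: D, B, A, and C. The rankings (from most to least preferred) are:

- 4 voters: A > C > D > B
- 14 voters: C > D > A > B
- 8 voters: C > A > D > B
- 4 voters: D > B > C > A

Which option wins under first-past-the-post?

C

First-place votes: D 4, B 0, A 4, C 22.
C has the most first-place votes.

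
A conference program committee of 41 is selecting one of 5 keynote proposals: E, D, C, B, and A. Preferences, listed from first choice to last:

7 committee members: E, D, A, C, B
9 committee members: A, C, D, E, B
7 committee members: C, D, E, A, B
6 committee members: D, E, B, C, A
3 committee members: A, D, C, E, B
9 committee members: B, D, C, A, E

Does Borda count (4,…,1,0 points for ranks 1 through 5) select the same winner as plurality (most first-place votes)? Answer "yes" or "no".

Borda — scores: E 72, D 120, C 92, B 48, A 78. Winner: D.
Plurality — first-place votes: E 7, D 6, C 7, B 9, A 12. Winner: A.
The two methods disagree.

no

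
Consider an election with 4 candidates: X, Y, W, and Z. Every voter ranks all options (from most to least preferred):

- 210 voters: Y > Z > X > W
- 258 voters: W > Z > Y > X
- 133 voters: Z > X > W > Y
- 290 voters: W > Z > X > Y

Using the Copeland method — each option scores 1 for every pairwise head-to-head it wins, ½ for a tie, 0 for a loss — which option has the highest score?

X: loses to Y, W, and Z → score 0.
Y: beats X; loses to W and Z → score 1.
W: beats X, Y, and Z → score 3.
Z: beats X and Y; loses to W → score 2.
W has the best pairwise record.

W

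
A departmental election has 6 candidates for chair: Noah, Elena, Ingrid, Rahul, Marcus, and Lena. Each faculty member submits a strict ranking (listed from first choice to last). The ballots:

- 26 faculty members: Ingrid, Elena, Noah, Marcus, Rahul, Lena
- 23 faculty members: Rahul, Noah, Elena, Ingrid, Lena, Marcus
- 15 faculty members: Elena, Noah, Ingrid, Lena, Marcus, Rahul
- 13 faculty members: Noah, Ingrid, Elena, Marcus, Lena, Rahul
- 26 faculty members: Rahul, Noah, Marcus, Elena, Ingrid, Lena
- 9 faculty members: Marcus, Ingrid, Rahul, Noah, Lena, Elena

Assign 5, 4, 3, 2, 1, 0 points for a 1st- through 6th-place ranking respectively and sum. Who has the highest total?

Noah: 26·3 + 23·4 + 15·4 + 13·5 + 26·4 + 9·2 = 417
Elena: 26·4 + 23·3 + 15·5 + 13·3 + 26·2 + 9·0 = 339
Ingrid: 26·5 + 23·2 + 15·3 + 13·4 + 26·1 + 9·4 = 335
Rahul: 26·1 + 23·5 + 15·0 + 13·0 + 26·5 + 9·3 = 298
Marcus: 26·2 + 23·0 + 15·1 + 13·2 + 26·3 + 9·5 = 216
Lena: 26·0 + 23·1 + 15·2 + 13·1 + 26·0 + 9·1 = 75
Noah has the highest Borda score (417).

Noah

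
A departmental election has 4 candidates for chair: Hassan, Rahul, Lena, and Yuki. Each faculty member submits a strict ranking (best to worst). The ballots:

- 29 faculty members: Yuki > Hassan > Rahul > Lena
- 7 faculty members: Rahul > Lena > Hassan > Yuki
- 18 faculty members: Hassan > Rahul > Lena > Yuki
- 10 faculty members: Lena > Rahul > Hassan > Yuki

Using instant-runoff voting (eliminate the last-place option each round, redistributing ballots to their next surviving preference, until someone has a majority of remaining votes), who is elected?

Round 1: Hassan 18, Rahul 7, Lena 10, Yuki 29. Eliminate Rahul.
Round 2: Hassan 18, Lena 17, Yuki 29. Eliminate Lena.
Round 3: Hassan 35, Yuki 29. Hassan has a majority.

Hassan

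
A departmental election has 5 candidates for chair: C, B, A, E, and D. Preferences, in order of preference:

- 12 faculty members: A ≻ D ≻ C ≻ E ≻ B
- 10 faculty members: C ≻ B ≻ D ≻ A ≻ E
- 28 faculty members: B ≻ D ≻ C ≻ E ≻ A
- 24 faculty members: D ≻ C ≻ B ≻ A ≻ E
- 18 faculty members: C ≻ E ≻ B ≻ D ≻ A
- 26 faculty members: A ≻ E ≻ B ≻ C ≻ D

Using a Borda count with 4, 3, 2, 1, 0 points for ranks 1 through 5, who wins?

C

C: 12·2 + 10·4 + 28·2 + 24·3 + 18·4 + 26·1 = 290
B: 12·0 + 10·3 + 28·4 + 24·2 + 18·2 + 26·2 = 278
A: 12·4 + 10·1 + 28·0 + 24·1 + 18·0 + 26·4 = 186
E: 12·1 + 10·0 + 28·1 + 24·0 + 18·3 + 26·3 = 172
D: 12·3 + 10·2 + 28·3 + 24·4 + 18·1 + 26·0 = 254
C has the highest Borda score (290).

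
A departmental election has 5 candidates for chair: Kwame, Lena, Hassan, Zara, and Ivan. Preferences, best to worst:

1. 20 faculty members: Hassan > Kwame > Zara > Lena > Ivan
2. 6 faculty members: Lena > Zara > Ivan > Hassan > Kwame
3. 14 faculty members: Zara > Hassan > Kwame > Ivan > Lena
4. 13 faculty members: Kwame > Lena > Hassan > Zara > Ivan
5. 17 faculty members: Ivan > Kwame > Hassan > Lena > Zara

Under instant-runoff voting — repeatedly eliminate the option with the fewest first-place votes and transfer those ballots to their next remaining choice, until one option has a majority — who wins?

Hassan

Round 1: Kwame 13, Lena 6, Hassan 20, Zara 14, Ivan 17. Eliminate Lena.
Round 2: Kwame 13, Hassan 20, Zara 20, Ivan 17. Eliminate Kwame.
Round 3: Hassan 33, Zara 20, Ivan 17. Eliminate Ivan.
Round 4: Hassan 50, Zara 20. Hassan has a majority.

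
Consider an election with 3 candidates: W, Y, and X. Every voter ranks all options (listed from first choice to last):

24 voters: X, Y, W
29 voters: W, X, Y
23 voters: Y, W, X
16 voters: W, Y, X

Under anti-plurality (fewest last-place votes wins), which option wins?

Last-place votes: W 24, Y 29, X 39.
W is ranked last by the fewest voters, so W wins.

W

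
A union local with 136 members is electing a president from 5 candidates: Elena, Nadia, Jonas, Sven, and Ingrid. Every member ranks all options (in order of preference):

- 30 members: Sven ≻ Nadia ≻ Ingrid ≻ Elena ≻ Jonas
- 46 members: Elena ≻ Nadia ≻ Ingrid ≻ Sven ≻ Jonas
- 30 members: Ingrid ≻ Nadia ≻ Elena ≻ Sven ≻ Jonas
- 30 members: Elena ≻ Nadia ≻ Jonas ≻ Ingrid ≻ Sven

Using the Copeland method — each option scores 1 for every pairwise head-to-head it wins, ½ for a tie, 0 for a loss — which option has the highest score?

Elena: beats Nadia, Jonas, Sven, and Ingrid → score 4.
Nadia: beats Jonas, Sven, and Ingrid; loses to Elena → score 3.
Jonas: loses to Elena, Nadia, Sven, and Ingrid → score 0.
Sven: beats Jonas; loses to Elena, Nadia, and Ingrid → score 1.
Ingrid: beats Jonas and Sven; loses to Elena and Nadia → score 2.
Elena has the best pairwise record.

Elena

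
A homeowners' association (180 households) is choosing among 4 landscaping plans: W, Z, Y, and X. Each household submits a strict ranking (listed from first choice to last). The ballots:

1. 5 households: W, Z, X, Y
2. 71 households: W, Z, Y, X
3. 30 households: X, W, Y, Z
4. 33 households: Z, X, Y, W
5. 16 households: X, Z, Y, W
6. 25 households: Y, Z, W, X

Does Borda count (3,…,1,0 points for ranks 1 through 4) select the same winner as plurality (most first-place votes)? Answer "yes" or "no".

Borda — scores: W 313, Z 333, Y 225, X 209. Winner: Z.
Plurality — first-place votes: W 76, Z 33, Y 25, X 46. Winner: W.
The two methods disagree.

no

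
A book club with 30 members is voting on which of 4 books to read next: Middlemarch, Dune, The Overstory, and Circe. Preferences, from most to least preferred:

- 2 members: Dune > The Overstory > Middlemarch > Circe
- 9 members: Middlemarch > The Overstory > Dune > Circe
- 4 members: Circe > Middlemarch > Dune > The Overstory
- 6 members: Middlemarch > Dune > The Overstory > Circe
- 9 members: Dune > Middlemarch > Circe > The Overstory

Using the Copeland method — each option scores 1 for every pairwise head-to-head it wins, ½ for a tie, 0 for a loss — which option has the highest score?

Middlemarch: beats Dune, The Overstory, and Circe → score 3.
Dune: beats The Overstory and Circe; loses to Middlemarch → score 2.
The Overstory: beats Circe; loses to Middlemarch and Dune → score 1.
Circe: loses to Middlemarch, Dune, and The Overstory → score 0.
Middlemarch has the best pairwise record.

Middlemarch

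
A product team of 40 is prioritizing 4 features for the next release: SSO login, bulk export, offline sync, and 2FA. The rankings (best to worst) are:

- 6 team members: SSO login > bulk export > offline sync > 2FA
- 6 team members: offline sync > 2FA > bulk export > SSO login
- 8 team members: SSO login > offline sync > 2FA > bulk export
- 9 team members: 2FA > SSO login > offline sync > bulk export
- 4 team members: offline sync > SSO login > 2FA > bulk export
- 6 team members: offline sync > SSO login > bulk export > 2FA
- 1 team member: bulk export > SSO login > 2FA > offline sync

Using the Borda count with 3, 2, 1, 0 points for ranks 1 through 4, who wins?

SSO login: 6·3 + 6·0 + 8·3 + 9·2 + 4·2 + 6·2 + 1·2 = 82
bulk export: 6·2 + 6·1 + 8·0 + 9·0 + 4·0 + 6·1 + 1·3 = 27
offline sync: 6·1 + 6·3 + 8·2 + 9·1 + 4·3 + 6·3 + 1·0 = 79
2FA: 6·0 + 6·2 + 8·1 + 9·3 + 4·1 + 6·0 + 1·1 = 52
SSO login has the highest Borda score (82).

SSO login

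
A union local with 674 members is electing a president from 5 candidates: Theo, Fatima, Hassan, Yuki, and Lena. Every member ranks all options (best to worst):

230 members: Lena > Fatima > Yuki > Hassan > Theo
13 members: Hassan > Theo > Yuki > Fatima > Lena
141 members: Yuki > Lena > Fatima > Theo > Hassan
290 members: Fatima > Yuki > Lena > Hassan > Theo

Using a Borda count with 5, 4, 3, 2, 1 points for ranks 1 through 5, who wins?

Fatima

Theo: 230·1 + 13·4 + 141·2 + 290·1 = 854
Fatima: 230·4 + 13·2 + 141·3 + 290·5 = 2819
Hassan: 230·2 + 13·5 + 141·1 + 290·2 = 1246
Yuki: 230·3 + 13·3 + 141·5 + 290·4 = 2594
Lena: 230·5 + 13·1 + 141·4 + 290·3 = 2597
Fatima has the highest Borda score (2819).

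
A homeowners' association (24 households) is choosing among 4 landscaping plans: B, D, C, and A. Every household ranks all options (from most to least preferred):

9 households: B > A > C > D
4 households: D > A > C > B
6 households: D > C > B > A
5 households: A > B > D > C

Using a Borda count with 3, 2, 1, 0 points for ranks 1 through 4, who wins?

B

B: 9·3 + 4·0 + 6·1 + 5·2 = 43
D: 9·0 + 4·3 + 6·3 + 5·1 = 35
C: 9·1 + 4·1 + 6·2 + 5·0 = 25
A: 9·2 + 4·2 + 6·0 + 5·3 = 41
B has the highest Borda score (43).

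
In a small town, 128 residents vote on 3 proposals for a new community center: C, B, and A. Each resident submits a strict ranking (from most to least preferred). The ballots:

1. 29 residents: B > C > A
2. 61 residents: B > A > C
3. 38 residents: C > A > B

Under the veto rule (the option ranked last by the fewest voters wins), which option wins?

A

Last-place votes: C 61, B 38, A 29.
A is ranked last by the fewest voters, so A wins.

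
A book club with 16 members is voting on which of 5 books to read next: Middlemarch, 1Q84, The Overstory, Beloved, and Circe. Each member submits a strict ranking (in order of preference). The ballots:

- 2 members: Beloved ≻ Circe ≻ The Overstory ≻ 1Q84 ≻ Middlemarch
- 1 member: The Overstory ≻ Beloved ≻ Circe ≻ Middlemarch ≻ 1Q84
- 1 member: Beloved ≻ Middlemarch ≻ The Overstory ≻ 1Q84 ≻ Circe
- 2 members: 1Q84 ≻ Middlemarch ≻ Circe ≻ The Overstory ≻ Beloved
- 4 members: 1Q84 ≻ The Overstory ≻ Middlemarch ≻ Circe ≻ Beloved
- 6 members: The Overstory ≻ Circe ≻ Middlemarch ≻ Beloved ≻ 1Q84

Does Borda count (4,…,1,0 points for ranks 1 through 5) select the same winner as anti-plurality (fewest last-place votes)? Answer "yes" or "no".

Borda — scores: Middlemarch 30, 1Q84 27, The Overstory 48, Beloved 21, Circe 34. Winner: The Overstory.
Anti-plurality — last-place votes: Middlemarch 2, 1Q84 7, The Overstory 0, Beloved 6, Circe 1. Winner: The Overstory.
The two methods agree.

yes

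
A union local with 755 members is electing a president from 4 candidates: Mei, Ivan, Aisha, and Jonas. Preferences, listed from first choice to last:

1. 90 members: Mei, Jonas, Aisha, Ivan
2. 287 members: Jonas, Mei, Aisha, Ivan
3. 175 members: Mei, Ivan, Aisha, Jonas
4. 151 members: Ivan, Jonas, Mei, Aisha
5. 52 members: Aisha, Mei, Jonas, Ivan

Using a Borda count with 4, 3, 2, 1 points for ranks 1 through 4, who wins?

Mei: 90·4 + 287·3 + 175·4 + 151·2 + 52·3 = 2379
Ivan: 90·1 + 287·1 + 175·3 + 151·4 + 52·1 = 1558
Aisha: 90·2 + 287·2 + 175·2 + 151·1 + 52·4 = 1463
Jonas: 90·3 + 287·4 + 175·1 + 151·3 + 52·2 = 2150
Mei has the highest Borda score (2379).

Mei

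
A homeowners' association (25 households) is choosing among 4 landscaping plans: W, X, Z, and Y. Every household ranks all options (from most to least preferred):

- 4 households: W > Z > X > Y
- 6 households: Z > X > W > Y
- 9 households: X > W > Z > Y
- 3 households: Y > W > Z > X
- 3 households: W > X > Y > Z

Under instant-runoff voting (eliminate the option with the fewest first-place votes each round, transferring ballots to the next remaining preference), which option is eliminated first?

Y

Round 1: W 7, X 9, Z 6, Y 3. Eliminate Y.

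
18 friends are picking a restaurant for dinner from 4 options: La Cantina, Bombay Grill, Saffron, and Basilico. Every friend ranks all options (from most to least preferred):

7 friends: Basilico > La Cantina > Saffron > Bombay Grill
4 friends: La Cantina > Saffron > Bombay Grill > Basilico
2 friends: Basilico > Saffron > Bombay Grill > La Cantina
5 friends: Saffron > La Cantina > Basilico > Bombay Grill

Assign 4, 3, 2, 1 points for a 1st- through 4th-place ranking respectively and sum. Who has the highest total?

La Cantina

La Cantina: 7·3 + 4·4 + 2·1 + 5·3 = 54
Bombay Grill: 7·1 + 4·2 + 2·2 + 5·1 = 24
Saffron: 7·2 + 4·3 + 2·3 + 5·4 = 52
Basilico: 7·4 + 4·1 + 2·4 + 5·2 = 50
La Cantina has the highest Borda score (54).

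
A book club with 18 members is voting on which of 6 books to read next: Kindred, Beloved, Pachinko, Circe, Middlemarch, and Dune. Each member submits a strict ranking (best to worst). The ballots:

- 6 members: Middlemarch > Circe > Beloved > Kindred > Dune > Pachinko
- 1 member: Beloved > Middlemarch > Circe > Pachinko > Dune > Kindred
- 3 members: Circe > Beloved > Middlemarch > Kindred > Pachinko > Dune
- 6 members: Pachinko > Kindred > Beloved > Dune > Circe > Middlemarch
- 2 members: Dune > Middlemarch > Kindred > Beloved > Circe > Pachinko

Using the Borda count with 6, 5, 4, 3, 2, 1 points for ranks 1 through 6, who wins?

Kindred: 6·3 + 1·1 + 3·3 + 6·5 + 2·4 = 66
Beloved: 6·4 + 1·6 + 3·5 + 6·4 + 2·3 = 75
Pachinko: 6·1 + 1·3 + 3·2 + 6·6 + 2·1 = 53
Circe: 6·5 + 1·4 + 3·6 + 6·2 + 2·2 = 68
Middlemarch: 6·6 + 1·5 + 3·4 + 6·1 + 2·5 = 69
Dune: 6·2 + 1·2 + 3·1 + 6·3 + 2·6 = 47
Beloved has the highest Borda score (75).

Beloved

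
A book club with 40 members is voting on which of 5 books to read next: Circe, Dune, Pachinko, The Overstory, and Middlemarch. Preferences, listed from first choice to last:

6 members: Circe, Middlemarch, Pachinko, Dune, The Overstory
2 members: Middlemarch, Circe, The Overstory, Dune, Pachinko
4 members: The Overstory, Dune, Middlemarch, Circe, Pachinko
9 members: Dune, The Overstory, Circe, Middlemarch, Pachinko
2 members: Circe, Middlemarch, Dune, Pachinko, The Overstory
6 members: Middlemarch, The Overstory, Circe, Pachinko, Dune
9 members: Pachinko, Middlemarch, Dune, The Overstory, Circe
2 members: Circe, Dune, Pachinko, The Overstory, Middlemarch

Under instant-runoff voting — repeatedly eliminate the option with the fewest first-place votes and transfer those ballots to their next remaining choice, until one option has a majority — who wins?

Round 1: Circe 10, Dune 9, Pachinko 9, The Overstory 4, Middlemarch 8. Eliminate The Overstory.
Round 2: Circe 10, Dune 13, Pachinko 9, Middlemarch 8. Eliminate Middlemarch.
Round 3: Circe 18, Dune 13, Pachinko 9. Eliminate Pachinko.
Round 4: Circe 18, Dune 22. Dune has a majority.

Dune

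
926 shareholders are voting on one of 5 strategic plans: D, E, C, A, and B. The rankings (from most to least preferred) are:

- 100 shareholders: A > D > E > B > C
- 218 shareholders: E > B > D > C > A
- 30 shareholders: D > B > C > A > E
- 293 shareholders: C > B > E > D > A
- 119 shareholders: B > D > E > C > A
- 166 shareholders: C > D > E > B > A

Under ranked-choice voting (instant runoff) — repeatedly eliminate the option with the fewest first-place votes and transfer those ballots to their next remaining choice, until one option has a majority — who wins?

C

Round 1: D 30, E 218, C 459, A 100, B 119. Eliminate D.
Round 2: E 218, C 459, A 100, B 149. Eliminate A.
Round 3: E 318, C 459, B 149. Eliminate B.
Round 4: E 437, C 489. C has a majority.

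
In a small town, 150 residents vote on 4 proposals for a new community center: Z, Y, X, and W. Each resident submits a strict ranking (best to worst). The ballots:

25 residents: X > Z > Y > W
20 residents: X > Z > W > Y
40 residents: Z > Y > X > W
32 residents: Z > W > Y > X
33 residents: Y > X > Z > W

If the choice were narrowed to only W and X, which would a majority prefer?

X

Voters preferring W to X: 32; preferring X to W: 118.
X wins the head-to-head.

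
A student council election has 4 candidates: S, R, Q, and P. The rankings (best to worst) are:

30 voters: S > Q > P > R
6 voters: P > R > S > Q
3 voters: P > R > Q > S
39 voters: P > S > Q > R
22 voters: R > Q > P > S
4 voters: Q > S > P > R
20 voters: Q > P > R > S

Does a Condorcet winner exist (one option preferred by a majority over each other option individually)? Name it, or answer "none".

none

Checking pairwise contests:
P beats S 90–34.
S beats R 73–51.
S beats Q 75–49.
Q beats P 76–48.
Every option loses at least one head-to-head, so there is no Condorcet winner.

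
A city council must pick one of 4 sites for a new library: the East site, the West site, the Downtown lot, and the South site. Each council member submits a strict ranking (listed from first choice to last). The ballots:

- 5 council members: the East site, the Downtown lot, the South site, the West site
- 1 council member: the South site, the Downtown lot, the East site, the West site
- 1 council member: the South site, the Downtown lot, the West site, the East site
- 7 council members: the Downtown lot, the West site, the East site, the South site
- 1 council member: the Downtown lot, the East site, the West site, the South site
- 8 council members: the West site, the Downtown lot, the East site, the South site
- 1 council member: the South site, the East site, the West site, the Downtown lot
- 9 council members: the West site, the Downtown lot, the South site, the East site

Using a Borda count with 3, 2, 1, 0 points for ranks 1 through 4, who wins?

the Downtown lot

the East site: 5·3 + 1·1 + 1·0 + 7·1 + 1·2 + 8·1 + 1·2 + 9·0 = 35
the West site: 5·0 + 1·0 + 1·1 + 7·2 + 1·1 + 8·3 + 1·1 + 9·3 = 68
the Downtown lot: 5·2 + 1·2 + 1·2 + 7·3 + 1·3 + 8·2 + 1·0 + 9·2 = 72
the South site: 5·1 + 1·3 + 1·3 + 7·0 + 1·0 + 8·0 + 1·3 + 9·1 = 23
the Downtown lot has the highest Borda score (72).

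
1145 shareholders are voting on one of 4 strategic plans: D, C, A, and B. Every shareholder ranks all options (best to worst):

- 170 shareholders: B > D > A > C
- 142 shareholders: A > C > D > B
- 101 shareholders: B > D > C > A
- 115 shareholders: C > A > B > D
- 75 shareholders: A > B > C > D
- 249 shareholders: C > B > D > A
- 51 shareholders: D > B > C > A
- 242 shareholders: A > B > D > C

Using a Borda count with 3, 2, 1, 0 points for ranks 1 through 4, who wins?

B

D: 170·2 + 142·1 + 101·2 + 115·0 + 75·0 + 249·1 + 51·3 + 242·1 = 1328
C: 170·0 + 142·2 + 101·1 + 115·3 + 75·1 + 249·3 + 51·1 + 242·0 = 1603
A: 170·1 + 142·3 + 101·0 + 115·2 + 75·3 + 249·0 + 51·0 + 242·3 = 1777
B: 170·3 + 142·0 + 101·3 + 115·1 + 75·2 + 249·2 + 51·2 + 242·2 = 2162
B has the highest Borda score (2162).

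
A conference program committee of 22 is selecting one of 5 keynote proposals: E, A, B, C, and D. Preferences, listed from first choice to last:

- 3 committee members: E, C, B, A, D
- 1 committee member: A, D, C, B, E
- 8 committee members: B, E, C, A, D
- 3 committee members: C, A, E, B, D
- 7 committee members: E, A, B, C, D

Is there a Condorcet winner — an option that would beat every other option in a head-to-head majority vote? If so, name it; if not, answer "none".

E

E vs A: 18–4 for E.
E vs B: 13–9 for E.
E vs C: 18–4 for E.
E vs D: 21–1 for E.
E beats every other option head-to-head.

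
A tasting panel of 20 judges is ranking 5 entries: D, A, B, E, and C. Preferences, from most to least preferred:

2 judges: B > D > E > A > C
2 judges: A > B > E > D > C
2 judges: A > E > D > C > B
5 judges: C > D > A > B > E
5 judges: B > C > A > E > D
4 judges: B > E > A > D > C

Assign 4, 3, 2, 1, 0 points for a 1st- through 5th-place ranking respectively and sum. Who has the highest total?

D: 2·3 + 2·1 + 2·2 + 5·3 + 5·0 + 4·1 = 31
A: 2·1 + 2·4 + 2·4 + 5·2 + 5·2 + 4·2 = 46
B: 2·4 + 2·3 + 2·0 + 5·1 + 5·4 + 4·4 = 55
E: 2·2 + 2·2 + 2·3 + 5·0 + 5·1 + 4·3 = 31
C: 2·0 + 2·0 + 2·1 + 5·4 + 5·3 + 4·0 = 37
B has the highest Borda score (55).

B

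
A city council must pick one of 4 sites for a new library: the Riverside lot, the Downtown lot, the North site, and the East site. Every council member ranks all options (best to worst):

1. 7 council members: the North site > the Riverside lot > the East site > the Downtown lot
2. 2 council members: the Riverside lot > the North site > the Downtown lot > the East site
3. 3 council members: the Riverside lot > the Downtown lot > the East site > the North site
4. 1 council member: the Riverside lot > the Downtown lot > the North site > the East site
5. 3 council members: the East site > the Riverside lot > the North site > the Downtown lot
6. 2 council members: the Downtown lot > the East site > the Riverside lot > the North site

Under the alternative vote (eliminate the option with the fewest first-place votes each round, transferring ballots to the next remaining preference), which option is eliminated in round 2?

the East site

Round 1: the Riverside lot 6, the Downtown lot 2, the North site 7, the East site 3. Eliminate the Downtown lot.
Round 2: the Riverside lot 6, the North site 7, the East site 5. Eliminate the East site.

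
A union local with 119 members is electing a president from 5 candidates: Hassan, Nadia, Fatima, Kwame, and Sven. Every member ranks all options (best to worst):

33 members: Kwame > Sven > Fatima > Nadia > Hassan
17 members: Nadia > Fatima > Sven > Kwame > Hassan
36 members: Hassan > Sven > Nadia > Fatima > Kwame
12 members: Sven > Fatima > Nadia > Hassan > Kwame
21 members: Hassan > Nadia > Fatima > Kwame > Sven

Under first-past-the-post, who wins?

First-place votes: Hassan 57, Nadia 17, Fatima 0, Kwame 33, Sven 12.
Hassan has the most first-place votes.

Hassan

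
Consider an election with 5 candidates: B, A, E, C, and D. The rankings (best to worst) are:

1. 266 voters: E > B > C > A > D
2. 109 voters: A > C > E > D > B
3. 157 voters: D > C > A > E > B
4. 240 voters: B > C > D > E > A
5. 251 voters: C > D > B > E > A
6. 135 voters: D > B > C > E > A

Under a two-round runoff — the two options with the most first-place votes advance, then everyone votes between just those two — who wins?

D

Round 1 first-place votes: B 240, A 109, E 266, C 251, D 292.
D and E advance.
Runoff: D is preferred to E by 783 voters; E by 375.
D wins the runoff.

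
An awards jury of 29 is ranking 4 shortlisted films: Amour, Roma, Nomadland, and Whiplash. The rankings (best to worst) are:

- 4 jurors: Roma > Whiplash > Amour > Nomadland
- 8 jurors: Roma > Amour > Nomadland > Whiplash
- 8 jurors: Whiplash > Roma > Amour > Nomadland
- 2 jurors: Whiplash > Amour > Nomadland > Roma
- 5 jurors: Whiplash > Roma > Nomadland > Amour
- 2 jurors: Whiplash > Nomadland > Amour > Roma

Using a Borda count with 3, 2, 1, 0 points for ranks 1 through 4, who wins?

Roma

Amour: 4·1 + 8·2 + 8·1 + 2·2 + 5·0 + 2·1 = 34
Roma: 4·3 + 8·3 + 8·2 + 2·0 + 5·2 + 2·0 = 62
Nomadland: 4·0 + 8·1 + 8·0 + 2·1 + 5·1 + 2·2 = 19
Whiplash: 4·2 + 8·0 + 8·3 + 2·3 + 5·3 + 2·3 = 59
Roma has the highest Borda score (62).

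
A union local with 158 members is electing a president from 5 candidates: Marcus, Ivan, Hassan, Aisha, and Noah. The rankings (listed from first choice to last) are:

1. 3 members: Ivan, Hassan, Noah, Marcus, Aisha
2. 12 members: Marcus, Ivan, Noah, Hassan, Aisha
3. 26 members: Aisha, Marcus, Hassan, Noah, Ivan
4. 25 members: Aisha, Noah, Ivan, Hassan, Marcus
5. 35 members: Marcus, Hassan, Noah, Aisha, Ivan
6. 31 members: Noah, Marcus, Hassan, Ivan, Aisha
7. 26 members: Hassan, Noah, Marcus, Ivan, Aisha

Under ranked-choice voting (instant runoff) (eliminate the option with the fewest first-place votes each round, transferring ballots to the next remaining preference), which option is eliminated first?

Ivan

Round 1: Marcus 47, Ivan 3, Hassan 26, Aisha 51, Noah 31. Eliminate Ivan.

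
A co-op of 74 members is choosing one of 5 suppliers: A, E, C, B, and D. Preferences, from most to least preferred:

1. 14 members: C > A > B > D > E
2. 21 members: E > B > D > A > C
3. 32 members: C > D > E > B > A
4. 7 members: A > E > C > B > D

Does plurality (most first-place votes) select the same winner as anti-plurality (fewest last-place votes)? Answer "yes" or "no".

Plurality — first-place votes: A 7, E 21, C 46, B 0, D 0. Winner: C.
Anti-plurality — last-place votes: A 32, E 14, C 21, B 0, D 7. Winner: B.
The two methods disagree.

no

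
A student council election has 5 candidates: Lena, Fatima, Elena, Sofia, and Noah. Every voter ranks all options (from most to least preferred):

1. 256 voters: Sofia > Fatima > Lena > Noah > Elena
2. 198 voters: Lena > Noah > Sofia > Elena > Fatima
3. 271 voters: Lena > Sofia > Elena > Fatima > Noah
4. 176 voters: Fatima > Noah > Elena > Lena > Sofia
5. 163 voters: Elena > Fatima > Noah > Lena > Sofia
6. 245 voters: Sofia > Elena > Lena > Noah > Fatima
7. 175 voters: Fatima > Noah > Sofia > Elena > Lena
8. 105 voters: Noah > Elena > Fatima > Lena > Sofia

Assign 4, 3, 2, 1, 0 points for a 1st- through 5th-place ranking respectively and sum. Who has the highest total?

Sofia

Lena: 256·2 + 198·4 + 271·4 + 176·1 + 163·1 + 245·2 + 175·0 + 105·1 = 3322
Fatima: 256·3 + 198·0 + 271·1 + 176·4 + 163·3 + 245·0 + 175·4 + 105·2 = 3142
Elena: 256·0 + 198·1 + 271·2 + 176·2 + 163·4 + 245·3 + 175·1 + 105·3 = 2969
Sofia: 256·4 + 198·2 + 271·3 + 176·0 + 163·0 + 245·4 + 175·2 + 105·0 = 3563
Noah: 256·1 + 198·3 + 271·0 + 176·3 + 163·2 + 245·1 + 175·3 + 105·4 = 2894
Sofia has the highest Borda score (3563).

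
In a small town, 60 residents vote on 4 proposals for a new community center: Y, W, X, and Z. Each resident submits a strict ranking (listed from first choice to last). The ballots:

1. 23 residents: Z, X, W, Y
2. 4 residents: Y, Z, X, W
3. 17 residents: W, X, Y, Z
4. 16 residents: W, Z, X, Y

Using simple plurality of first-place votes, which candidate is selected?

First-place votes: Y 4, W 33, X 0, Z 23.
W has the most first-place votes.

W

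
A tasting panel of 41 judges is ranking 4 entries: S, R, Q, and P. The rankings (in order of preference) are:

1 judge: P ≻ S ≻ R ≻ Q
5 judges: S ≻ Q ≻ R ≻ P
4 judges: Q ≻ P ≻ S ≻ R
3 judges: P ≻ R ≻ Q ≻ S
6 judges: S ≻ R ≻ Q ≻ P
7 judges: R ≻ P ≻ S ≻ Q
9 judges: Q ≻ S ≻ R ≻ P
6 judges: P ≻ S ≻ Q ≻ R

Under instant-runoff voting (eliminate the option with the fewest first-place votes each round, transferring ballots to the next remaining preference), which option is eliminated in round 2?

Round 1: S 11, R 7, Q 13, P 10. Eliminate R.
Round 2: S 11, Q 13, P 17. Eliminate S.

S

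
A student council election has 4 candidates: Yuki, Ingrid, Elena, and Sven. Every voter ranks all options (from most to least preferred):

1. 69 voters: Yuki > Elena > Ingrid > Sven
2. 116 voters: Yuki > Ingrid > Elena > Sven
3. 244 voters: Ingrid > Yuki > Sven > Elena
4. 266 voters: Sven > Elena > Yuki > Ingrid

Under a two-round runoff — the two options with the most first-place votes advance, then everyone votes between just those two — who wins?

Ingrid

Round 1 first-place votes: Yuki 185, Ingrid 244, Elena 0, Sven 266.
Sven and Ingrid advance.
Runoff: Sven is preferred to Ingrid by 266 voters; Ingrid by 429.
Ingrid wins the runoff.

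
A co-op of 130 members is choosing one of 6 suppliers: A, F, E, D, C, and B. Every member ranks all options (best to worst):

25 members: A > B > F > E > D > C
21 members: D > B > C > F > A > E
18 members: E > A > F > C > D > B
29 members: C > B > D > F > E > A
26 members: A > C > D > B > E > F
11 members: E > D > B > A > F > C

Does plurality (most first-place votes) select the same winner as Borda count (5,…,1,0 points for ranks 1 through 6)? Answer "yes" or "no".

Plurality — first-place votes: A 51, F 0, E 29, D 21, C 29, B 0. Winner: A.
Borda — scores: A 370, F 240, E 250, D 357, C 348, B 385. Winner: B.
The two methods disagree.

no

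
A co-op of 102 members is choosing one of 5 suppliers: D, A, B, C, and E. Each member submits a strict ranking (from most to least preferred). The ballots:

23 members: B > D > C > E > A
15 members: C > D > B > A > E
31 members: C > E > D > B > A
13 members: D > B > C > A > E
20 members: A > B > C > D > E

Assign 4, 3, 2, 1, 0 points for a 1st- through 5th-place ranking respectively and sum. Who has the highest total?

C

D: 23·3 + 15·3 + 31·2 + 13·4 + 20·1 = 248
A: 23·0 + 15·1 + 31·0 + 13·1 + 20·4 = 108
B: 23·4 + 15·2 + 31·1 + 13·3 + 20·3 = 252
C: 23·2 + 15·4 + 31·4 + 13·2 + 20·2 = 296
E: 23·1 + 15·0 + 31·3 + 13·0 + 20·0 = 116
C has the highest Borda score (296).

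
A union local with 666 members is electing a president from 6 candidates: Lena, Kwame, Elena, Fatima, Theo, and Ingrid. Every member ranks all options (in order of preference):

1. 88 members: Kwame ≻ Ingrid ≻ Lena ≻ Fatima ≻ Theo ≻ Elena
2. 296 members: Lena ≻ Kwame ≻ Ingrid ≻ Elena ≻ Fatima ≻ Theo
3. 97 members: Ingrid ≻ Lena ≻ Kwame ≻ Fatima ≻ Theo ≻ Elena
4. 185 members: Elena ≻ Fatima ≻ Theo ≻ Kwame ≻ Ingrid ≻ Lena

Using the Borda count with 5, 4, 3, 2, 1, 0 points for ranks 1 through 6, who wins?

Kwame

Lena: 88·3 + 296·5 + 97·4 + 185·0 = 2132
Kwame: 88·5 + 296·4 + 97·3 + 185·2 = 2285
Elena: 88·0 + 296·2 + 97·0 + 185·5 = 1517
Fatima: 88·2 + 296·1 + 97·2 + 185·4 = 1406
Theo: 88·1 + 296·0 + 97·1 + 185·3 = 740
Ingrid: 88·4 + 296·3 + 97·5 + 185·1 = 1910
Kwame has the highest Borda score (2285).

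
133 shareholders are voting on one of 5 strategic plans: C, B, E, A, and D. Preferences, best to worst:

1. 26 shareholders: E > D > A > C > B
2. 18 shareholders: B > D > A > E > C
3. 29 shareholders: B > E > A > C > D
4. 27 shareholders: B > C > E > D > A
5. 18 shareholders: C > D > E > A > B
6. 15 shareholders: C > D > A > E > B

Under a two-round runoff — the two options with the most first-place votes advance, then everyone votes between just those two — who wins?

Round 1 first-place votes: C 33, B 74, E 26, A 0, D 0.
B and C advance.
Runoff: B is preferred to C by 74 voters; C by 59.
B wins the runoff.

B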